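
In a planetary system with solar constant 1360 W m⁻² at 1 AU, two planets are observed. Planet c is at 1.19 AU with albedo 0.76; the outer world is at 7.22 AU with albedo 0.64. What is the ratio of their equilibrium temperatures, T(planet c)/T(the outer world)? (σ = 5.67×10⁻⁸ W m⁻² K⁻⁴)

T_eq = [S₀(1−A)/(4σd²)]^(1/4), so T ∝ (1−A)^(1/4) / √d.
T₁ = [1360×0.24/(4×5.67×10⁻⁸×1.19²)]^(1/4) = 178.55 K.
T₂ = [1360×0.36/(4×5.67×10⁻⁸×7.22²)]^(1/4) = 80.22 K.

T₁/T₂ ≈ 2.226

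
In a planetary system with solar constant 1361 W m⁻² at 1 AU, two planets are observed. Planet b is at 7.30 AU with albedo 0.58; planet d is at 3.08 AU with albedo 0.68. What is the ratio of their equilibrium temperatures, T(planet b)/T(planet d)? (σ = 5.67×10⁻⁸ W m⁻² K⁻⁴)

T₁/T₂ ≈ 0.695

T_eq = [S₀(1−A)/(4σd²)]^(1/4), so T ∝ (1−A)^(1/4) / √d.
T₁ = [1361×0.42/(4×5.67×10⁻⁸×7.30²)]^(1/4) = 82.93 K.
T₂ = [1361×0.32/(4×5.67×10⁻⁸×3.08²)]^(1/4) = 119.28 K.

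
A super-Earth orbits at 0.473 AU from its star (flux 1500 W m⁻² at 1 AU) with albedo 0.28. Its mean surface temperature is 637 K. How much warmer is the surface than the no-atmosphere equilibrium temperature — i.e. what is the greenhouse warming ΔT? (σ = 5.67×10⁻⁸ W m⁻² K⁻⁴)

S = 1500/0.473² = 6705 W m⁻².
T_eq = [S(1−A)/(4σ)]^(1/4) = [6705×0.72/(4×5.67×10⁻⁸)]^(1/4) = 382.0 K.
ΔT = T_surf − T_eq = 637 − 382.0.

ΔT ≈ 255.0 K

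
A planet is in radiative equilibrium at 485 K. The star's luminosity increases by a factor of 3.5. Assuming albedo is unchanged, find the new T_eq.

T_eq ∝ L^(1/4) · d^(−1/2).
T′ = 485 × 3.5^(1/4) = 663 K.

T_eq ≈ 663 K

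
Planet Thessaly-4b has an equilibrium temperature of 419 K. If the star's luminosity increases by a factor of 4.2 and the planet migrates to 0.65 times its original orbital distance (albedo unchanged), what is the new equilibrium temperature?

T_eq ≈ 744 K

T_eq ∝ L^(1/4) · d^(−1/2).
T′ = 419 × 4.2^(1/4) / 0.65^(1/2) = 744 K.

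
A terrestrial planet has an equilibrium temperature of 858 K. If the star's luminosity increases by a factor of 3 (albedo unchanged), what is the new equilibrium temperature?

T_eq ∝ L^(1/4) · d^(−1/2).
T′ = 858 × 3^(1/4) = 1130 K.

T_eq ≈ 1130 K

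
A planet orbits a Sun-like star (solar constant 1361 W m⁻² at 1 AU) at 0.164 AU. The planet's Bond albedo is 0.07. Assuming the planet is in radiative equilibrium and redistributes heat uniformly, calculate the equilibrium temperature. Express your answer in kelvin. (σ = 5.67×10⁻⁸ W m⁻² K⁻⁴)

Flux at 0.164 AU: S = 1361/0.164² = 5.06×10⁴ W m⁻².
Energy balance: absorbed = emitted ⇒ πR²·S(1−A) = 4πR²·σT_eq⁴, so T_eq⁴ = S(1−A)/(4σ).
T_eq = [5.06×10⁴ × 0.93 / (4 × 5.67×10⁻⁸)]^(1/4) = (2.07×10¹¹)^(1/4) = 675 K.

T_eq ≈ 675 K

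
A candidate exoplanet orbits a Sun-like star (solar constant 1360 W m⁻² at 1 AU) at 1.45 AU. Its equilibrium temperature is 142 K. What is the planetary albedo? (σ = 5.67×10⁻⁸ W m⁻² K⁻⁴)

Flux at 1.45 AU: S = 1360/1.45² = 647 W m⁻².
From T_eq⁴ = S(1−A)/(4σ): 1−A = 4σT_eq⁴/S.
1−A = 4 × 5.67×10⁻⁸ × (142)⁴ / 647 = 0.143.

A ≈ 0.86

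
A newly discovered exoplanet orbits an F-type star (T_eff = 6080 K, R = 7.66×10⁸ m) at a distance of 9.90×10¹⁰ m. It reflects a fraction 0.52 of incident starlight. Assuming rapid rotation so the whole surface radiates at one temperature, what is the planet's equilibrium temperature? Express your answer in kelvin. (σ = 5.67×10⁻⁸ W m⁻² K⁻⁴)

L = 4πR_⋆²σT_⋆⁴ = 4π(7.66×10⁸)² × 5.67×10⁻⁸ × (6080)⁴ = 5.71×10²⁶ W.
S = L/(4πd²) = 4640 W m⁻².
Energy balance: absorbed = emitted ⇒ πR²·S(1−A) = 4πR²·σT_eq⁴, so T_eq⁴ = S(1−A)/(4σ).
T_eq = [4640 × 0.48 / (4 × 5.67×10⁻⁸)]^(1/4) = (9.82×10⁹)^(1/4) = 315 K.

T_eq ≈ 315 K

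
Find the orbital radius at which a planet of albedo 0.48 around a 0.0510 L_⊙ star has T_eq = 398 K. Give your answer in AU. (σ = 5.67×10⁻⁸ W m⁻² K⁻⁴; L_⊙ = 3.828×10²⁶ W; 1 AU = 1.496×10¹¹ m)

d ≈ 0.0796 AU

L = 0.0510 × 3.828×10²⁶ = 1.95×10²⁵ W.
From T_eq⁴ = L(1−A)/(16πσd²): d = √[L(1−A)/(16πσT_eq⁴)].
d = √[1.95×10²⁵ × 0.52 / (16π × 5.67×10⁻⁸ × (398)⁴)] = 1.19×10¹⁰ m = 0.0796 AU.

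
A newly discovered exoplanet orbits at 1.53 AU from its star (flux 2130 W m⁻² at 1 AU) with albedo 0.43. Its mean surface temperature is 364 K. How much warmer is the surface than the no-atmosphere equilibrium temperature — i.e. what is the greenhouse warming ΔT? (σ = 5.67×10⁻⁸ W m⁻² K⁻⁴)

S = 2130/1.53² = 909.9 W m⁻².
T_eq = [S(1−A)/(4σ)]^(1/4) = [909.9×0.57/(4×5.67×10⁻⁸)]^(1/4) = 218.7 K.
ΔT = T_surf − T_eq = 364 − 218.7.

ΔT ≈ 145.3 K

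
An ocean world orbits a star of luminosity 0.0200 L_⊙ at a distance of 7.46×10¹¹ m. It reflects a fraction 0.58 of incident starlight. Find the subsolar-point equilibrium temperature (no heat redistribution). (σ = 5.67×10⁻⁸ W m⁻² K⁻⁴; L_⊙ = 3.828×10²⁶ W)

T_ss ≈ 53.4 K

L = 0.0200 × 3.828×10²⁶ = 7.66×10²⁴ W.
Flux: S = L/(4πd²) = 7.66×10²⁴/(4π×(7.46×10¹¹)²) = 1.09 W m⁻².
At the subsolar point the surface absorbs S(1−A) and emits σT⁴ per unit area — no factor of 4, since only the local patch is in balance.
T = [1.09 × 0.42 / 5.67×10⁻⁸]^(1/4) = (8.11×10⁶)^(1/4) = 53.4 K.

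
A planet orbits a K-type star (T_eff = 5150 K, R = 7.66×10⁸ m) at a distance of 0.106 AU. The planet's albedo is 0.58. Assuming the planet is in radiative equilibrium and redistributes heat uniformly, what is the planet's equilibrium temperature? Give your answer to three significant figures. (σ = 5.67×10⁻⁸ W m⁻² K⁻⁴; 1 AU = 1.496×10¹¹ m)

d = 0.106 AU = 1.59×10¹⁰ m.
L = 4πR_⋆²σT_⋆⁴ = 4π(7.66×10⁸)² × 5.67×10⁻⁸ × (5150)⁴ = 2.94×10²⁶ W.
S = L/(4πd²) = 9.31×10⁴ W m⁻².
Energy balance: absorbed = emitted ⇒ πR²·S(1−A) = 4πR²·σT_eq⁴, so T_eq⁴ = S(1−A)/(4σ).
T_eq = [9.31×10⁴ × 0.42 / (4 × 5.67×10⁻⁸)]^(1/4) = (1.72×10¹¹)^(1/4) = 644 K.

T_eq ≈ 644 K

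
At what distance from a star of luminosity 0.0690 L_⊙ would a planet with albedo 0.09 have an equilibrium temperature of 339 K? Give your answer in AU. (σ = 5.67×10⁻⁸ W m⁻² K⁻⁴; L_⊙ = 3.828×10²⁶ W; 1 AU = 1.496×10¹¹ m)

d ≈ 0.169 AU

L = 0.0690 × 3.828×10²⁶ = 2.64×10²⁵ W.
From T_eq⁴ = L(1−A)/(16πσd²): d = √[L(1−A)/(16πσT_eq⁴)].
d = √[2.64×10²⁵ × 0.91 / (16π × 5.67×10⁻⁸ × (339)⁴)] = 2.53×10¹⁰ m = 0.169 AU.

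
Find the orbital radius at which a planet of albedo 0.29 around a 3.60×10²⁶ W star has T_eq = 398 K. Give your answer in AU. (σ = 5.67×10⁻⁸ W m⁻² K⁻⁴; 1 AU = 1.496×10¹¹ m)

d ≈ 0.400 AU

From T_eq⁴ = L(1−A)/(16πσd²): d = √[L(1−A)/(16πσT_eq⁴)].
d = √[3.60×10²⁶ × 0.71 / (16π × 5.67×10⁻⁸ × (398)⁴)] = 5.98×10¹⁰ m = 0.400 AU.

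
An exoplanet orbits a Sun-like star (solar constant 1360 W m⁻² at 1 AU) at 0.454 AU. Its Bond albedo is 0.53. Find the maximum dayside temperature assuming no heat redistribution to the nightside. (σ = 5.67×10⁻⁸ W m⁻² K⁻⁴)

Flux at 0.454 AU: S = 1360/0.454² = 6600 W m⁻².
With no redistribution each surface element balances locally: S(1−A) = σT⁴.
T = [6600 × 0.47 / 5.67×10⁻⁸]^(1/4) = (5.47×10¹⁰)^(1/4) = 484 K.

T_ss ≈ 484 K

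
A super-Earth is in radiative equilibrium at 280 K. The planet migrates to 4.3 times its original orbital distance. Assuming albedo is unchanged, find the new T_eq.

T_eq ∝ L^(1/4) · d^(−1/2).
T′ = 280 / 4.3^(1/2) = 135 K.

T_eq ≈ 135 K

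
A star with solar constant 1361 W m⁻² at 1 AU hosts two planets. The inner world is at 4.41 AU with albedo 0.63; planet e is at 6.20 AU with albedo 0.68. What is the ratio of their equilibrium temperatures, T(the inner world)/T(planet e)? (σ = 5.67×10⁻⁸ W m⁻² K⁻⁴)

T_eq = [S₀(1−A)/(4σd²)]^(1/4), so T ∝ (1−A)^(1/4) / √d.
T₁ = [1361×0.37/(4×5.67×10⁻⁸×4.41²)]^(1/4) = 103.37 K.
T₂ = [1361×0.32/(4×5.67×10⁻⁸×6.20²)]^(1/4) = 84.07 K.

T₁/T₂ ≈ 1.230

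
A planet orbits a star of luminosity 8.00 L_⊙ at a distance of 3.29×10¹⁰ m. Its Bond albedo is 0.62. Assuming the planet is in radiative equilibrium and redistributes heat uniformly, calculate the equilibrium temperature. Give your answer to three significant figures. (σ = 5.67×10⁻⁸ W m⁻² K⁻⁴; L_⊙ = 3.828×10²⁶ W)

L = 8.00 × 3.828×10²⁶ = 3.06×10²⁷ W.
Flux: S = L/(4πd²) = 3.06×10²⁷/(4π×(3.29×10¹⁰)²) = 2.25×10⁵ W m⁻².
Energy balance: absorbed = emitted ⇒ πR²·S(1−A) = 4πR²·σT_eq⁴, so T_eq⁴ = S(1−A)/(4σ).
T_eq = [2.25×10⁵ × 0.38 / (4 × 5.67×10⁻⁸)]^(1/4) = (3.77×10¹¹)^(1/4) = 784 K.

T_eq ≈ 784 K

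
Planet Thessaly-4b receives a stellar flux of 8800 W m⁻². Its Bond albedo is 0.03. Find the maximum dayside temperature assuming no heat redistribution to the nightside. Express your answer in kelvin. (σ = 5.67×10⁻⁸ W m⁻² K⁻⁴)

T_ss ≈ 623 K

With no redistribution each surface element balances locally: S(1−A) = σT⁴.
T = [8800 × 0.97 / 5.67×10⁻⁸]^(1/4) = (1.51×10¹¹)^(1/4) = 623 K.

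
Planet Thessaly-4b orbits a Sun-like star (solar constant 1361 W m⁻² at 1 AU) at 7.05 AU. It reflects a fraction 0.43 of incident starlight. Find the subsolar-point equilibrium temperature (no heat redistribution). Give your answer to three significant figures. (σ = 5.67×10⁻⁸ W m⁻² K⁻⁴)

T_ss ≈ 129 K

Flux at 7.05 AU: S = 1361/7.05² = 27.4 W m⁻².
At the subsolar point the surface absorbs S(1−A) and emits σT⁴ per unit area — no factor of 4, since only the local patch is in balance.
T = [27.4 × 0.57 / 5.67×10⁻⁸]^(1/4) = (2.75×10⁸)^(1/4) = 129 K.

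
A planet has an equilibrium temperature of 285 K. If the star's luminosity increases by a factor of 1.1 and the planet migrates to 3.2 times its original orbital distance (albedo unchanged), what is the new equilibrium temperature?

T_eq ∝ L^(1/4) · d^(−1/2).
T′ = 285 × 1.1^(1/4) / 3.2^(1/2) = 163 K.

T_eq ≈ 163 K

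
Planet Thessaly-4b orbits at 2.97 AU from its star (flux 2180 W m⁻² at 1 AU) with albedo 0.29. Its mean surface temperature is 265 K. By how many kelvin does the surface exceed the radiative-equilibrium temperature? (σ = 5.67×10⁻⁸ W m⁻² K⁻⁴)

S = 2180/2.97² = 247.1 W m⁻².
T_eq = [S(1−A)/(4σ)]^(1/4) = [247.1×0.71/(4×5.67×10⁻⁸)]^(1/4) = 166.8 K.
ΔT = T_surf − T_eq = 265 − 166.8.

ΔT ≈ 98.2 K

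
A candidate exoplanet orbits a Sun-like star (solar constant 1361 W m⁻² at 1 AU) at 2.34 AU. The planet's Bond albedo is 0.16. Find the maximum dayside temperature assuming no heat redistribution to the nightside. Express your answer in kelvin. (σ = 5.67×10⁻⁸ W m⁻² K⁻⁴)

Flux at 2.34 AU: S = 1361/2.34² = 249 W m⁻².
With no redistribution each surface element balances locally: S(1−A) = σT⁴.
T = [249 × 0.84 / 5.67×10⁻⁸]^(1/4) = (3.68×10⁹)^(1/4) = 246 K.

T_ss ≈ 246 K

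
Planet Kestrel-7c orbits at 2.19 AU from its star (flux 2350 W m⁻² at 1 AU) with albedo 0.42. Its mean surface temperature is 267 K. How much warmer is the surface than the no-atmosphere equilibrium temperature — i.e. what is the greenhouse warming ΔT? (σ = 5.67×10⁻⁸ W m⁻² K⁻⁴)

S = 2350/2.19² = 490.0 W m⁻².
T_eq = [S(1−A)/(4σ)]^(1/4) = [490.0×0.58/(4×5.67×10⁻⁸)]^(1/4) = 188.1 K.
ΔT = T_surf − T_eq = 267 − 188.1.

ΔT ≈ 78.9 K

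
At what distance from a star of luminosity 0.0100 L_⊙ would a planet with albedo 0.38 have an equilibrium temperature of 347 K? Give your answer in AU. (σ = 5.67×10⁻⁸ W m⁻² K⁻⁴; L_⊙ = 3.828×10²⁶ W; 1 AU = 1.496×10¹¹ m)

d ≈ 0.0507 AU

L = 0.0100 × 3.828×10²⁶ = 3.83×10²⁴ W.
From T_eq⁴ = L(1−A)/(16πσd²): d = √[L(1−A)/(16πσT_eq⁴)].
d = √[3.83×10²⁴ × 0.62 / (16π × 5.67×10⁻⁸ × (347)⁴)] = 7.58×10⁹ m = 0.0507 AU.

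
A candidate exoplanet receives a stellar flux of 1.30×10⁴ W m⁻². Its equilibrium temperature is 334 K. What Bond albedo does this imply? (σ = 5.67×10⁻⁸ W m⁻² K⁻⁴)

A ≈ 0.78

From T_eq⁴ = S(1−A)/(4σ): 1−A = 4σT_eq⁴/S.
1−A = 4 × 5.67×10⁻⁸ × (334)⁴ / 1.30×10⁴ = 0.217.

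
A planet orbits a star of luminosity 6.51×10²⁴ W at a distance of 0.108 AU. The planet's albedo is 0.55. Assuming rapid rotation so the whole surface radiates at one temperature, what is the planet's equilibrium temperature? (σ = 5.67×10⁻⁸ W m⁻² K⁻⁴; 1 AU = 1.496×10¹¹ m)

d = 0.108 AU = 1.62×10¹⁰ m.
Flux: S = L/(4πd²) = 6.51×10²⁴/(4π×(1.62×10¹⁰)²) = 1980 W m⁻².
Energy balance: absorbed = emitted ⇒ πR²·S(1−A) = 4πR²·σT_eq⁴, so T_eq⁴ = S(1−A)/(4σ).
T_eq = [1980 × 0.45 / (4 × 5.67×10⁻⁸)]^(1/4) = (3.94×10⁹)^(1/4) = 250 K.

T_eq ≈ 250 K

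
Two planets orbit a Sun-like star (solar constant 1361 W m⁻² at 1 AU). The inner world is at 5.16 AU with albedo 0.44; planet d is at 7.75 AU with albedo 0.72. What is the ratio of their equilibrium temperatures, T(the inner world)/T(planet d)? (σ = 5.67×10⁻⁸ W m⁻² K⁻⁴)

T_eq = [S₀(1−A)/(4σd²)]^(1/4), so T ∝ (1−A)^(1/4) / √d.
T₁ = [1361×0.56/(4×5.67×10⁻⁸×5.16²)]^(1/4) = 105.99 K.
T₂ = [1361×0.28/(4×5.67×10⁻⁸×7.75²)]^(1/4) = 72.73 K.

T₁/T₂ ≈ 1.457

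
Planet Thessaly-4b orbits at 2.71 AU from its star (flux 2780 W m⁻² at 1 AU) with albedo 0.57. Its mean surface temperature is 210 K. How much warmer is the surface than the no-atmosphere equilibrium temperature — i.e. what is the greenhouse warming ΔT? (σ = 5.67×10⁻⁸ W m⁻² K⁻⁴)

S = 2780/2.71² = 378.5 W m⁻².
T_eq = [S(1−A)/(4σ)]^(1/4) = [378.5×0.43/(4×5.67×10⁻⁸)]^(1/4) = 163.7 K.
ΔT = T_surf − T_eq = 210 − 163.7.

ΔT ≈ 46.3 K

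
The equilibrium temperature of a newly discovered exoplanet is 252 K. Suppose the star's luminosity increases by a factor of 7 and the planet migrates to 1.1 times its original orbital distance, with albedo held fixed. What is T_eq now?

T_eq ≈ 391 K

T_eq ∝ L^(1/4) · d^(−1/2).
T′ = 252 × 7^(1/4) / 1.1^(1/2) = 391 K.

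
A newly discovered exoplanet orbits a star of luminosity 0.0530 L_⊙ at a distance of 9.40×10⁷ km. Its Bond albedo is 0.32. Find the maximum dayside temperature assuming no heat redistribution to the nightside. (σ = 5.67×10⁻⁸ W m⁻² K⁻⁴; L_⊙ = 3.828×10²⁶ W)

d = 9.40×10⁷ km = 9.40×10¹⁰ m.
L = 0.0530 × 3.828×10²⁶ = 2.03×10²⁵ W.
Flux: S = L/(4πd²) = 2.03×10²⁵/(4π×(9.40×10¹⁰)²) = 183 W m⁻².
With no redistribution each surface element balances locally: S(1−A) = σT⁴.
T = [183 × 0.68 / 5.67×10⁻⁸]^(1/4) = (2.19×10⁹)^(1/4) = 216 K.

T_ss ≈ 216 K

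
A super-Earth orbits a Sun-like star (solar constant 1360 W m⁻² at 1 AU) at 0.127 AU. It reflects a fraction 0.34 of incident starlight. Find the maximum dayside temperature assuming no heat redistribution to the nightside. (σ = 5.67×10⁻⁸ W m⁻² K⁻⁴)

T_ss ≈ 995 K

Flux at 0.127 AU: S = 1360/0.127² = 8.43×10⁴ W m⁻².
With no redistribution each surface element balances locally: S(1−A) = σT⁴.
T = [8.43×10⁴ × 0.66 / 5.67×10⁻⁸]^(1/4) = (9.82×10¹¹)^(1/4) = 995 K.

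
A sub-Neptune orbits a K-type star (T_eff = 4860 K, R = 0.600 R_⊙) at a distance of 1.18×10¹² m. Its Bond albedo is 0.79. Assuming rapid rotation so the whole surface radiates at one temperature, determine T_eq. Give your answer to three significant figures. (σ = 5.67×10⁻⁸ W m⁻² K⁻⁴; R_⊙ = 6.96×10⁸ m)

T_eq ≈ 43.8 K

R_⋆ = 0.600 × 6.96×10⁸ = 4.18×10⁸ m.
L = 4πR_⋆²σT_⋆⁴ = 4π(4.18×10⁸)² × 5.67×10⁻⁸ × (4860)⁴ = 6.93×10²⁵ W.
S = L/(4πd²) = 3.96 W m⁻².
Energy balance: absorbed = emitted ⇒ πR²·S(1−A) = 4πR²·σT_eq⁴, so T_eq⁴ = S(1−A)/(4σ).
T_eq = [3.96 × 0.21 / (4 × 5.67×10⁻⁸)]^(1/4) = (3.67×10⁶)^(1/4) = 43.8 K.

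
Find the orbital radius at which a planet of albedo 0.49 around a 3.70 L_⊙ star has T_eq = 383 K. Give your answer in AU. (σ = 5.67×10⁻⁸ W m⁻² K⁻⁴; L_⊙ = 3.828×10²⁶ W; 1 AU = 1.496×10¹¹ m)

L = 3.70 × 3.828×10²⁶ = 1.42×10²⁷ W.
From T_eq⁴ = L(1−A)/(16πσd²): d = √[L(1−A)/(16πσT_eq⁴)].
d = √[1.42×10²⁷ × 0.51 / (16π × 5.67×10⁻⁸ × (383)⁴)] = 1.09×10¹¹ m = 0.725 AU.

d ≈ 0.725 AU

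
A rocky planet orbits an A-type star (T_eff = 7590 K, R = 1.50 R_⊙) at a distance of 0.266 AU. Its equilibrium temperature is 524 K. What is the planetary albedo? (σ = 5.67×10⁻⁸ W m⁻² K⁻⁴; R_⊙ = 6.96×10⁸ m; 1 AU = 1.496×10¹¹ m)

R_⋆ = 1.50 × 6.96×10⁸ = 1.04×10⁹ m.
d = 0.266 AU = 3.98×10¹⁰ m.
L = 4πR_⋆²σT_⋆⁴ = 4π(1.04×10⁹)² × 5.67×10⁻⁸ × (7590)⁴ = 2.58×10²⁷ W.
S = L/(4πd²) = 1.30×10⁵ W m⁻².
From T_eq⁴ = S(1−A)/(4σ): 1−A = 4σT_eq⁴/S.
1−A = 4 × 5.67×10⁻⁸ × (524)⁴ / 1.30×10⁵ = 0.132.

A ≈ 0.87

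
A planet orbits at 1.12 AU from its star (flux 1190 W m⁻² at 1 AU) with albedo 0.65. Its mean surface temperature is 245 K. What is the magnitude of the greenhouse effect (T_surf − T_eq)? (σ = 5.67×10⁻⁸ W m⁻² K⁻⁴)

ΔT ≈ 49.4 K

S = 1190/1.12² = 948.7 W m⁻².
T_eq = [S(1−A)/(4σ)]^(1/4) = [948.7×0.35/(4×5.67×10⁻⁸)]^(1/4) = 195.6 K.
ΔT = T_surf − T_eq = 245 − 195.6.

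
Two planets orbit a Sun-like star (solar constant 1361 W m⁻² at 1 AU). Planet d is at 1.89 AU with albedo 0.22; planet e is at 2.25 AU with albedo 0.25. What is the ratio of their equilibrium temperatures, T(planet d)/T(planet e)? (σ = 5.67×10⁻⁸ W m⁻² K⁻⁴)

T₁/T₂ ≈ 1.102

T_eq = [S₀(1−A)/(4σd²)]^(1/4), so T ∝ (1−A)^(1/4) / √d.
T₁ = [1361×0.78/(4×5.67×10⁻⁸×1.89²)]^(1/4) = 190.26 K.
T₂ = [1361×0.75/(4×5.67×10⁻⁸×2.25²)]^(1/4) = 172.67 K.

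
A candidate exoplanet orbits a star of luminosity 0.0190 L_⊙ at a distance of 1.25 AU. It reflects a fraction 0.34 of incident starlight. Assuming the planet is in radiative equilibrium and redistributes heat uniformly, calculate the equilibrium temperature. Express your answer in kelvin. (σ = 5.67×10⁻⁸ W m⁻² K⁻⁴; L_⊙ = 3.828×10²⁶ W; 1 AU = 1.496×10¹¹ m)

d = 1.25 AU = 1.87×10¹¹ m.
L = 0.0190 × 3.828×10²⁶ = 7.27×10²⁴ W.
Flux: S = L/(4πd²) = 7.27×10²⁴/(4π×(1.87×10¹¹)²) = 16.6 W m⁻².
Energy balance: absorbed = emitted ⇒ πR²·S(1−A) = 4πR²·σT_eq⁴, so T_eq⁴ = S(1−A)/(4σ).
T_eq = [16.6 × 0.66 / (4 × 5.67×10⁻⁸)]^(1/4) = (4.82×10⁷)^(1/4) = 83.3 K.

T_eq ≈ 83.3 K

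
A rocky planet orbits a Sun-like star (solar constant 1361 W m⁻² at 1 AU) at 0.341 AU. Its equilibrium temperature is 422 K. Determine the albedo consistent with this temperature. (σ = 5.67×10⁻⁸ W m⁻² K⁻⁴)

Flux at 0.341 AU: S = 1361/0.341² = 1.17×10⁴ W m⁻².
From T_eq⁴ = S(1−A)/(4σ): 1−A = 4σT_eq⁴/S.
1−A = 4 × 5.67×10⁻⁸ × (422)⁴ / 1.17×10⁴ = 0.615.

A ≈ 0.39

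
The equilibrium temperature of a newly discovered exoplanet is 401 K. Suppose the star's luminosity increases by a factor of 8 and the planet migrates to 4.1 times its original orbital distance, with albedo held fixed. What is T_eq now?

T_eq ∝ L^(1/4) · d^(−1/2).
T′ = 401 × 8^(1/4) / 4.1^(1/2) = 333 K.

T_eq ≈ 333 K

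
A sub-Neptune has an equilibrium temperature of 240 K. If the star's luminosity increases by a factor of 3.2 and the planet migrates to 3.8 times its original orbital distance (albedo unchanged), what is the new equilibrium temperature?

T_eq ≈ 165 K

T_eq ∝ L^(1/4) · d^(−1/2).
T′ = 240 × 3.2^(1/4) / 3.8^(1/2) = 165 K.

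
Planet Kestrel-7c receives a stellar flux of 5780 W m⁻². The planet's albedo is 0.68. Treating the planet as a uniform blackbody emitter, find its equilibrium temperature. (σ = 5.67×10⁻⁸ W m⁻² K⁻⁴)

Energy balance: absorbed = emitted ⇒ πR²·S(1−A) = 4πR²·σT_eq⁴, so T_eq⁴ = S(1−A)/(4σ).
T_eq = [5780 × 0.32 / (4 × 5.67×10⁻⁸)]^(1/4) = (8.16×10⁹)^(1/4) = 301 K.

T_eq ≈ 301 K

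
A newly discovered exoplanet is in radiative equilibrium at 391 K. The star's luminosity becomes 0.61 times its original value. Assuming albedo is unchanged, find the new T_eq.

T_eq ≈ 346 K

T_eq ∝ L^(1/4) · d^(−1/2).
T′ = 391 × 0.61^(1/4) = 346 K.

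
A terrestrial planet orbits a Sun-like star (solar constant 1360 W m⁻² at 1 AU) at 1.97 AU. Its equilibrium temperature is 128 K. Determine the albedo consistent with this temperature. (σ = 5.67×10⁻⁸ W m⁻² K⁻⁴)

Flux at 1.97 AU: S = 1360/1.97² = 350 W m⁻².
From T_eq⁴ = S(1−A)/(4σ): 1−A = 4σT_eq⁴/S.
1−A = 4 × 5.67×10⁻⁸ × (128)⁴ / 350 = 0.174.

A ≈ 0.83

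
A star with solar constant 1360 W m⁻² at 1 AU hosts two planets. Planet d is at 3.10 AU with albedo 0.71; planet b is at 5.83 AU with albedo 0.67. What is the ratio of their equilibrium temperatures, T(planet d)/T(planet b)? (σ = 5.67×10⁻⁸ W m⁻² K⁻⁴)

T₁/T₂ ≈ 1.328

T_eq = [S₀(1−A)/(4σd²)]^(1/4), so T ∝ (1−A)^(1/4) / √d.
T₁ = [1360×0.29/(4×5.67×10⁻⁸×3.10²)]^(1/4) = 115.98 K.
T₂ = [1360×0.33/(4×5.67×10⁻⁸×5.83²)]^(1/4) = 87.35 K.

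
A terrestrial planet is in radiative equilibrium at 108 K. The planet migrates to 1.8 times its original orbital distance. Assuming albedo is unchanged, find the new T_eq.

T_eq ≈ 80.5 K

T_eq ∝ L^(1/4) · d^(−1/2).
T′ = 108 / 1.8^(1/2) = 80.5 K.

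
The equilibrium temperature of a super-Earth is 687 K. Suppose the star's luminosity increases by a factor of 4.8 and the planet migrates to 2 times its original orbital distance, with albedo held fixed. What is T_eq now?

T_eq ∝ L^(1/4) · d^(−1/2).
T′ = 687 × 4.8^(1/4) / 2^(1/2) = 719 K.

T_eq ≈ 719 K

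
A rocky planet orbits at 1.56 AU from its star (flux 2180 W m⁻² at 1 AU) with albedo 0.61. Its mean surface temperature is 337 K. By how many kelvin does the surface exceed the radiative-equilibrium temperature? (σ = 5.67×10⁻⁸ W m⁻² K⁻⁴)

ΔT ≈ 138.9 K

S = 2180/1.56² = 895.8 W m⁻².
T_eq = [S(1−A)/(4σ)]^(1/4) = [895.8×0.39/(4×5.67×10⁻⁸)]^(1/4) = 198.1 K.
ΔT = T_surf − T_eq = 337 − 198.1.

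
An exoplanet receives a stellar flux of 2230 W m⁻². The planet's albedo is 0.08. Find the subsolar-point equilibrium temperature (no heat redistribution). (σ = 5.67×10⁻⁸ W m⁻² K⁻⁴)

At the subsolar point the surface absorbs S(1−A) and emits σT⁴ per unit area — no factor of 4, since only the local patch is in balance.
T = [2230 × 0.92 / 5.67×10⁻⁸]^(1/4) = (3.62×10¹⁰)^(1/4) = 436 K.

T_ss ≈ 436 K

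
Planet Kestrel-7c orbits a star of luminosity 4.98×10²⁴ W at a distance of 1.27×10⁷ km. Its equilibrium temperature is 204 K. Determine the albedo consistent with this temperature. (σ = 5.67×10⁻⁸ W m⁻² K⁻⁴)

d = 1.27×10⁷ km = 1.27×10¹⁰ m.
Flux: S = L/(4πd²) = 4.98×10²⁴/(4π×(1.27×10¹⁰)²) = 2460 W m⁻².
From T_eq⁴ = S(1−A)/(4σ): 1−A = 4σT_eq⁴/S.
1−A = 4 × 5.67×10⁻⁸ × (204)⁴ / 2460 = 0.160.

A ≈ 0.84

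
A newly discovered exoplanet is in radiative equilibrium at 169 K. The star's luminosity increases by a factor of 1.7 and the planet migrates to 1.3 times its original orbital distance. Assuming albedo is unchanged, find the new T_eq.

T_eq ∝ L^(1/4) · d^(−1/2).
T′ = 169 × 1.7^(1/4) / 1.3^(1/2) = 169 K.

T_eq ≈ 169 K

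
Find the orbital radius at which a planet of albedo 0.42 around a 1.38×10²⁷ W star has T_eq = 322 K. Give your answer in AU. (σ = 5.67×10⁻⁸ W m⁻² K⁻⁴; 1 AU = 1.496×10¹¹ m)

d ≈ 1.08 AU

From T_eq⁴ = L(1−A)/(16πσd²): d = √[L(1−A)/(16πσT_eq⁴)].
d = √[1.38×10²⁷ × 0.58 / (16π × 5.67×10⁻⁸ × (322)⁴)] = 1.62×10¹¹ m = 1.08 AU.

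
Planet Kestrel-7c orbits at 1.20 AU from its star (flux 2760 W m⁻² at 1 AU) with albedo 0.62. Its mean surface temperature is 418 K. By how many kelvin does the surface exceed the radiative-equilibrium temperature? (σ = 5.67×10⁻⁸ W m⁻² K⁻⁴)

ΔT ≈ 179.9 K

S = 2760/1.20² = 1917 W m⁻².
T_eq = [S(1−A)/(4σ)]^(1/4) = [1917×0.38/(4×5.67×10⁻⁸)]^(1/4) = 238.1 K.
ΔT = T_surf − T_eq = 418 − 238.1.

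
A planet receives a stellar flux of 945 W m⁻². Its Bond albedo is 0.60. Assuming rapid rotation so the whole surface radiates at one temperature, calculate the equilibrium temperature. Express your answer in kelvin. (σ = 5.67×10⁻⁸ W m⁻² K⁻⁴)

Energy balance: absorbed = emitted ⇒ πR²·S(1−A) = 4πR²·σT_eq⁴, so T_eq⁴ = S(1−A)/(4σ).
T_eq = [945 × 0.40 / (4 × 5.67×10⁻⁸)]^(1/4) = (1.67×10⁹)^(1/4) = 202 K.

T_eq ≈ 202 K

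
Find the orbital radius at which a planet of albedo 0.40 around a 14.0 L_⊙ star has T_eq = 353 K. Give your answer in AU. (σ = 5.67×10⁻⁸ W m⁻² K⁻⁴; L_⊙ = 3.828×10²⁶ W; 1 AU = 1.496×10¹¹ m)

L = 14.0 × 3.828×10²⁶ = 5.36×10²⁷ W.
From T_eq⁴ = L(1−A)/(16πσd²): d = √[L(1−A)/(16πσT_eq⁴)].
d = √[5.36×10²⁷ × 0.60 / (16π × 5.67×10⁻⁸ × (353)⁴)] = 2.70×10¹¹ m = 1.80 AU.

d ≈ 1.80 AU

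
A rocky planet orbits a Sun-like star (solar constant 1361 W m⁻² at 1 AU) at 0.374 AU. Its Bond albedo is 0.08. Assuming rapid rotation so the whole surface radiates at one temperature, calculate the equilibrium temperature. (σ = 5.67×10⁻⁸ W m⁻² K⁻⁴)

T_eq ≈ 446 K

Flux at 0.374 AU: S = 1361/0.374² = 9730 W m⁻².
Energy balance: absorbed = emitted ⇒ πR²·S(1−A) = 4πR²·σT_eq⁴, so T_eq⁴ = S(1−A)/(4σ).
T_eq = [9730 × 0.92 / (4 × 5.67×10⁻⁸)]^(1/4) = (3.95×10¹⁰)^(1/4) = 446 K.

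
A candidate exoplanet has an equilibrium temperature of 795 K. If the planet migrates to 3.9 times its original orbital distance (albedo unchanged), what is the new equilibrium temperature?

T_eq ≈ 403 K

T_eq ∝ L^(1/4) · d^(−1/2).
T′ = 795 / 3.9^(1/2) = 403 K.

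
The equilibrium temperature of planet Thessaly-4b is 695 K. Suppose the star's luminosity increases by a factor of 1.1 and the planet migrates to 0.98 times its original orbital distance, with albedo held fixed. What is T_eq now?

T_eq ∝ L^(1/4) · d^(−1/2).
T′ = 695 × 1.1^(1/4) / 0.98^(1/2) = 719 K.

T_eq ≈ 719 K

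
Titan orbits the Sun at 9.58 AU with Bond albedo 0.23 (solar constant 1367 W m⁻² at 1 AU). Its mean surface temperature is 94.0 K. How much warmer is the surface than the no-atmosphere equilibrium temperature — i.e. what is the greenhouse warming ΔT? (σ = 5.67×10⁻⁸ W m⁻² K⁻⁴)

ΔT ≈ 9.7 K

S = 1367/9.58² = 14.89 W m⁻².
T_eq = [S(1−A)/(4σ)]^(1/4) = [14.89×0.77/(4×5.67×10⁻⁸)]^(1/4) = 84.3 K.
ΔT = T_surf − T_eq = 94 − 84.3.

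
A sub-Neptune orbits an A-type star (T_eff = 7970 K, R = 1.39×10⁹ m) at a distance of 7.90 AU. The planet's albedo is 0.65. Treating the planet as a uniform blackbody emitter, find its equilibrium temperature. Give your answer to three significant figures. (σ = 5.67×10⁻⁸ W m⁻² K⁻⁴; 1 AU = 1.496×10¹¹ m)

T_eq ≈ 149 K

d = 7.90 AU = 1.18×10¹² m.
L = 4πR_⋆²σT_⋆⁴ = 4π(1.39×10⁹)² × 5.67×10⁻⁸ × (7970)⁴ = 5.55×10²⁷ W.
S = L/(4πd²) = 316 W m⁻².
Energy balance: absorbed = emitted ⇒ πR²·S(1−A) = 4πR²·σT_eq⁴, so T_eq⁴ = S(1−A)/(4σ).
T_eq = [316 × 0.35 / (4 × 5.67×10⁻⁸)]^(1/4) = (4.88×10⁸)^(1/4) = 149 K.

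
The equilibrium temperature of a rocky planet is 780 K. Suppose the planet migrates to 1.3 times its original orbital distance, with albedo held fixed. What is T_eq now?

T_eq ∝ L^(1/4) · d^(−1/2).
T′ = 780 / 1.3^(1/2) = 684 K.

T_eq ≈ 684 K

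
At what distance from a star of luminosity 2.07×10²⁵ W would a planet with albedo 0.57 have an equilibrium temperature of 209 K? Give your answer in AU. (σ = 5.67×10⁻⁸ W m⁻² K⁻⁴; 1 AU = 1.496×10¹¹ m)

d ≈ 0.270 AU

From T_eq⁴ = L(1−A)/(16πσd²): d = √[L(1−A)/(16πσT_eq⁴)].
d = √[2.07×10²⁵ × 0.43 / (16π × 5.67×10⁻⁸ × (209)⁴)] = 4.05×10¹⁰ m = 0.270 AU.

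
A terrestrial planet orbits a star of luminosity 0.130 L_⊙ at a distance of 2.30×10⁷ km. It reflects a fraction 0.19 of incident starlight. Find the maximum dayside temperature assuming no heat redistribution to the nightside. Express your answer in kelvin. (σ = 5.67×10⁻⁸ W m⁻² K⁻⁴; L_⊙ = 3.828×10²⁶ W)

d = 2.30×10⁷ km = 2.30×10¹⁰ m.
L = 0.130 × 3.828×10²⁶ = 4.98×10²⁵ W.
Flux: S = L/(4πd²) = 4.98×10²⁵/(4π×(2.30×10¹⁰)²) = 7490 W m⁻².
With no redistribution each surface element balances locally: S(1−A) = σT⁴.
T = [7490 × 0.81 / 5.67×10⁻⁸]^(1/4) = (1.07×10¹¹)^(1/4) = 572 K.

T_ss ≈ 572 K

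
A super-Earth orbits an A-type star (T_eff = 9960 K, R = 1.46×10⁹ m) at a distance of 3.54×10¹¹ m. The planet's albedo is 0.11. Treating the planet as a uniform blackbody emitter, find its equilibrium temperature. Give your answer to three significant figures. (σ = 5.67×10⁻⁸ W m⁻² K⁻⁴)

T_eq ≈ 439 K

L = 4πR_⋆²σT_⋆⁴ = 4π(1.46×10⁹)² × 5.67×10⁻⁸ × (9960)⁴ = 1.49×10²⁸ W.
S = L/(4πd²) = 9490 W m⁻².
Energy balance: absorbed = emitted ⇒ πR²·S(1−A) = 4πR²·σT_eq⁴, so T_eq⁴ = S(1−A)/(4σ).
T_eq = [9490 × 0.89 / (4 × 5.67×10⁻⁸)]^(1/4) = (3.72×10¹⁰)^(1/4) = 439 K.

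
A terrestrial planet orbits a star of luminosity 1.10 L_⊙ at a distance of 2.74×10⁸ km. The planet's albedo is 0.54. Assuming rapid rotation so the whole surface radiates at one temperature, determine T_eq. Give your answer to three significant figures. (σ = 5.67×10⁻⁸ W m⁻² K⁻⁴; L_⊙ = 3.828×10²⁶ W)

T_eq ≈ 173 K

d = 2.74×10⁸ km = 2.74×10¹¹ m.
L = 1.10 × 3.828×10²⁶ = 4.21×10²⁶ W.
Flux: S = L/(4πd²) = 4.21×10²⁶/(4π×(2.74×10¹¹)²) = 446 W m⁻².
Energy balance: absorbed = emitted ⇒ πR²·S(1−A) = 4πR²·σT_eq⁴, so T_eq⁴ = S(1−A)/(4σ).
T_eq = [446 × 0.46 / (4 × 5.67×10⁻⁸)]^(1/4) = (9.05×10⁸)^(1/4) = 173 K.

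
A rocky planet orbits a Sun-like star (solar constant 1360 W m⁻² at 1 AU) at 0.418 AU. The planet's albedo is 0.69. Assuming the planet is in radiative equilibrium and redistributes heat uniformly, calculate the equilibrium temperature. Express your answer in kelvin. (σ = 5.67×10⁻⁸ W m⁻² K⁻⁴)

T_eq ≈ 321 K

Flux at 0.418 AU: S = 1360/0.418² = 7780 W m⁻².
Energy balance: absorbed = emitted ⇒ πR²·S(1−A) = 4πR²·σT_eq⁴, so T_eq⁴ = S(1−A)/(4σ).
T_eq = [7780 × 0.31 / (4 × 5.67×10⁻⁸)]^(1/4) = (1.06×10¹⁰)^(1/4) = 321 K.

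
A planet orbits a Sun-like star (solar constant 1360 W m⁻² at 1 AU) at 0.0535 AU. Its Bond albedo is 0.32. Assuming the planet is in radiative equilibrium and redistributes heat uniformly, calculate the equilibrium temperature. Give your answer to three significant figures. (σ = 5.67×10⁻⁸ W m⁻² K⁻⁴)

Flux at 0.0535 AU: S = 1360/0.0535² = 4.75×10⁵ W m⁻².
Energy balance: absorbed = emitted ⇒ πR²·S(1−A) = 4πR²·σT_eq⁴, so T_eq⁴ = S(1−A)/(4σ).
T_eq = [4.75×10⁵ × 0.68 / (4 × 5.67×10⁻⁸)]^(1/4) = (1.42×10¹²)^(1/4) = 1090 K.

T_eq ≈ 1090 K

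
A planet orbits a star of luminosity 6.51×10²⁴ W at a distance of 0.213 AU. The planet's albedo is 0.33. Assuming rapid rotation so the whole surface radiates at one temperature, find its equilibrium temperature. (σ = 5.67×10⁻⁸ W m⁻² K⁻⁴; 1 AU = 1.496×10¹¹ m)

T_eq ≈ 197 K

d = 0.213 AU = 3.19×10¹⁰ m.
Flux: S = L/(4πd²) = 6.51×10²⁴/(4π×(3.19×10¹⁰)²) = 510 W m⁻².
Energy balance: absorbed = emitted ⇒ πR²·S(1−A) = 4πR²·σT_eq⁴, so T_eq⁴ = S(1−A)/(4σ).
T_eq = [510 × 0.67 / (4 × 5.67×10⁻⁸)]^(1/4) = (1.51×10⁹)^(1/4) = 197 K.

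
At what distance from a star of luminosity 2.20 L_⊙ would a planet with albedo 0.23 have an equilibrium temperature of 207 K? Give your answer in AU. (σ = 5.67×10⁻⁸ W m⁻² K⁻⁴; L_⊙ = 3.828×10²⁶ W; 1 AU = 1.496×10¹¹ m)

d ≈ 2.35 AU

L = 2.20 × 3.828×10²⁶ = 8.42×10²⁶ W.
From T_eq⁴ = L(1−A)/(16πσd²): d = √[L(1−A)/(16πσT_eq⁴)].
d = √[8.42×10²⁶ × 0.77 / (16π × 5.67×10⁻⁸ × (207)⁴)] = 3.52×10¹¹ m = 2.35 AU.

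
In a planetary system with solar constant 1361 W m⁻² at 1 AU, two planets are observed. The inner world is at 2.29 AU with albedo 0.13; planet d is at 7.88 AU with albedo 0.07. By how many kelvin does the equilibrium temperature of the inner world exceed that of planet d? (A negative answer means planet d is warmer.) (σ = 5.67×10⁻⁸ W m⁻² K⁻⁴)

T_eq = [S₀(1−A)/(4σd²)]^(1/4), so T ∝ (1−A)^(1/4) / √d.
T₁ = [1361×0.87/(4×5.67×10⁻⁸×2.29²)]^(1/4) = 177.63 K.
T₂ = [1361×0.93/(4×5.67×10⁻⁸×7.88²)]^(1/4) = 97.37 K.

ΔT ≈ 80.3 K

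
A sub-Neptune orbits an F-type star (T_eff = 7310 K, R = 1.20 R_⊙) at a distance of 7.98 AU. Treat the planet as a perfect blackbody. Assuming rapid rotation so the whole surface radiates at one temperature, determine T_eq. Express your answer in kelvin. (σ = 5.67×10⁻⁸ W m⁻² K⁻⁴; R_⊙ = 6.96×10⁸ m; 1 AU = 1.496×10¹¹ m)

T_eq ≈ 137 K

R_⋆ = 1.20 × 6.96×10⁸ = 8.35×10⁸ m.
d = 7.98 AU = 1.19×10¹² m.
L = 4πR_⋆²σT_⋆⁴ = 4π(8.35×10⁸)² × 5.67×10⁻⁸ × (7310)⁴ = 1.42×10²⁷ W.
S = L/(4πd²) = 79.2 W m⁻².
Energy balance: absorbed = emitted ⇒ πR²·S(1−A) = 4πR²·σT_eq⁴, so T_eq⁴ = S(1−A)/(4σ).
T_eq = [79.2 × 1.00 / (4 × 5.67×10⁻⁸)]^(1/4) = (3.49×10⁸)^(1/4) = 137 K.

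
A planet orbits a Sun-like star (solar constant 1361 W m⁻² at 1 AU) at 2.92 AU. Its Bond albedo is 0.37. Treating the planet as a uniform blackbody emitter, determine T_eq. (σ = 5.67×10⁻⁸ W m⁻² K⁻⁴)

Flux at 2.92 AU: S = 1361/2.92² = 160 W m⁻².
Energy balance: absorbed = emitted ⇒ πR²·S(1−A) = 4πR²·σT_eq⁴, so T_eq⁴ = S(1−A)/(4σ).
T_eq = [160 × 0.63 / (4 × 5.67×10⁻⁸)]^(1/4) = (4.43×10⁸)^(1/4) = 145 K.

T_eq ≈ 145 K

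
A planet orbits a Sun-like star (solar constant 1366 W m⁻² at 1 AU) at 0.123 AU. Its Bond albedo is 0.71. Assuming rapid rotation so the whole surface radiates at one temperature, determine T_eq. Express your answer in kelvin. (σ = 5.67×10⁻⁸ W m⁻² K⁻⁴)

T_eq ≈ 583 K

Flux at 0.123 AU: S = 1366/0.123² = 9.03×10⁴ W m⁻².
Energy balance: absorbed = emitted ⇒ πR²·S(1−A) = 4πR²·σT_eq⁴, so T_eq⁴ = S(1−A)/(4σ).
T_eq = [9.03×10⁴ × 0.29 / (4 × 5.67×10⁻⁸)]^(1/4) = (1.15×10¹¹)^(1/4) = 583 K.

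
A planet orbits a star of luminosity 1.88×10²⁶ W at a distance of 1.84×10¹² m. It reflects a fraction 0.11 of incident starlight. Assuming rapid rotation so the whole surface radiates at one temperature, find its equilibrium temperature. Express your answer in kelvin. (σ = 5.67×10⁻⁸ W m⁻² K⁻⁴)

T_eq ≈ 64.5 K

Flux: S = L/(4πd²) = 1.88×10²⁶/(4π×(1.84×10¹²)²) = 4.42 W m⁻².
Energy balance: absorbed = emitted ⇒ πR²·S(1−A) = 4πR²·σT_eq⁴, so T_eq⁴ = S(1−A)/(4σ).
T_eq = [4.42 × 0.89 / (4 × 5.67×10⁻⁸)]^(1/4) = (1.73×10⁷)^(1/4) = 64.5 K.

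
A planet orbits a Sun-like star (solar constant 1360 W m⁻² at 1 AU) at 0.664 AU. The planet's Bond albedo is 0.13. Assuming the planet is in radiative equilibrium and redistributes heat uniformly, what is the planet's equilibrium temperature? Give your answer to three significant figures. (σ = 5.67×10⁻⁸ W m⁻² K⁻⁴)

Flux at 0.664 AU: S = 1360/0.664² = 3080 W m⁻².
Energy balance: absorbed = emitted ⇒ πR²·S(1−A) = 4πR²·σT_eq⁴, so T_eq⁴ = S(1−A)/(4σ).
T_eq = [3080 × 0.87 / (4 × 5.67×10⁻⁸)]^(1/4) = (1.18×10¹⁰)^(1/4) = 330 K.

T_eq ≈ 330 K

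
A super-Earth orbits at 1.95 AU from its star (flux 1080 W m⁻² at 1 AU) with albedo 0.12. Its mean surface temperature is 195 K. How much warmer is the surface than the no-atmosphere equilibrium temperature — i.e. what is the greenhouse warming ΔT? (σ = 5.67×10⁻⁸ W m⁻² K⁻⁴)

S = 1080/1.95² = 284.0 W m⁻².
T_eq = [S(1−A)/(4σ)]^(1/4) = [284.0×0.88/(4×5.67×10⁻⁸)]^(1/4) = 182.2 K.
ΔT = T_surf − T_eq = 195 − 182.2.

ΔT ≈ 12.8 K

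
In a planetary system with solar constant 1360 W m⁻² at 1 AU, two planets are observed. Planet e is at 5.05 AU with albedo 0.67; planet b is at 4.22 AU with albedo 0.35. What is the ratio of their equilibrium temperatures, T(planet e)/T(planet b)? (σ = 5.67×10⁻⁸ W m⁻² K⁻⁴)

T₁/T₂ ≈ 0.772

T_eq = [S₀(1−A)/(4σd²)]^(1/4), so T ∝ (1−A)^(1/4) / √d.
T₁ = [1360×0.33/(4×5.67×10⁻⁸×5.05²)]^(1/4) = 93.85 K.
T₂ = [1360×0.65/(4×5.67×10⁻⁸×4.22²)]^(1/4) = 121.63 K.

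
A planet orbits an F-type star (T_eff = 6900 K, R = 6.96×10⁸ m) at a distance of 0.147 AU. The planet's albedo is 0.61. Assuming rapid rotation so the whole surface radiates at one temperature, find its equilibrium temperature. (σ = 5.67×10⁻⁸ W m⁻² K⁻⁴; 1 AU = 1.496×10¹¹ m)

d = 0.147 AU = 2.20×10¹⁰ m.
L = 4πR_⋆²σT_⋆⁴ = 4π(6.96×10⁸)² × 5.67×10⁻⁸ × (6900)⁴ = 7.82×10²⁶ W.
S = L/(4πd²) = 1.29×10⁵ W m⁻².
Energy balance: absorbed = emitted ⇒ πR²·S(1−A) = 4πR²·σT_eq⁴, so T_eq⁴ = S(1−A)/(4σ).
T_eq = [1.29×10⁵ × 0.39 / (4 × 5.67×10⁻⁸)]^(1/4) = (2.21×10¹¹)^(1/4) = 686 K.

T_eq ≈ 686 K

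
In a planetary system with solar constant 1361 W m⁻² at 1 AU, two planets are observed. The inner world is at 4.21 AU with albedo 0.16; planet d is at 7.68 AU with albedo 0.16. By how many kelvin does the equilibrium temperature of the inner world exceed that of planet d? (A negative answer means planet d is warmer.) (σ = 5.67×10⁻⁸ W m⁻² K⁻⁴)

T_eq = [S₀(1−A)/(4σd²)]^(1/4), so T ∝ (1−A)^(1/4) / √d.
T₁ = [1361×0.84/(4×5.67×10⁻⁸×4.21²)]^(1/4) = 129.86 K.
T₂ = [1361×0.84/(4×5.67×10⁻⁸×7.68²)]^(1/4) = 96.15 K.

ΔT ≈ 33.7 K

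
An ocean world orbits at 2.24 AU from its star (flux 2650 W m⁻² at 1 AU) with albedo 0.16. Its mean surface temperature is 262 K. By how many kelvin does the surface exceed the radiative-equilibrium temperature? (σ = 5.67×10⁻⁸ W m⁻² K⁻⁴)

S = 2650/2.24² = 528.1 W m⁻².
T_eq = [S(1−A)/(4σ)]^(1/4) = [528.1×0.84/(4×5.67×10⁻⁸)]^(1/4) = 210.3 K.
ΔT = T_surf − T_eq = 262 − 210.3.

ΔT ≈ 51.7 K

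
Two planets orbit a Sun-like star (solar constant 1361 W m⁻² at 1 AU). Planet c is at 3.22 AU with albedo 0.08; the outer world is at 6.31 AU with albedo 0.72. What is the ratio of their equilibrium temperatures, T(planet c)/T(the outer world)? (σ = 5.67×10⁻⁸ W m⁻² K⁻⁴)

T₁/T₂ ≈ 1.885

T_eq = [S₀(1−A)/(4σd²)]^(1/4), so T ∝ (1−A)^(1/4) / √d.
T₁ = [1361×0.92/(4×5.67×10⁻⁸×3.22²)]^(1/4) = 151.91 K.
T₂ = [1361×0.28/(4×5.67×10⁻⁸×6.31²)]^(1/4) = 80.60 K.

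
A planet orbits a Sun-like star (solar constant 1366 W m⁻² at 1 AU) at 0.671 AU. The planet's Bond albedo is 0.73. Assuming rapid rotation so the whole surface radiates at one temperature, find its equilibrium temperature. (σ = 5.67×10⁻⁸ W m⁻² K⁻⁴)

T_eq ≈ 245 K

Flux at 0.671 AU: S = 1366/0.671² = 3030 W m⁻².
Energy balance: absorbed = emitted ⇒ πR²·S(1−A) = 4πR²·σT_eq⁴, so T_eq⁴ = S(1−A)/(4σ).
T_eq = [3030 × 0.27 / (4 × 5.67×10⁻⁸)]^(1/4) = (3.61×10⁹)^(1/4) = 245 K.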